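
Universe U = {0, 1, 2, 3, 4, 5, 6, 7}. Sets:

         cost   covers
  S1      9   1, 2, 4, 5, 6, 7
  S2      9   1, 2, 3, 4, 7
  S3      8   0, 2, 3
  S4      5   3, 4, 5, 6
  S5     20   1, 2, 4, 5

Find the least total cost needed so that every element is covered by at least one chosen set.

S1, S3 cover every element at cost 9 + 8 = 17.
Any cover uses at least 2 sets; among all covering selections none totals below 17.

17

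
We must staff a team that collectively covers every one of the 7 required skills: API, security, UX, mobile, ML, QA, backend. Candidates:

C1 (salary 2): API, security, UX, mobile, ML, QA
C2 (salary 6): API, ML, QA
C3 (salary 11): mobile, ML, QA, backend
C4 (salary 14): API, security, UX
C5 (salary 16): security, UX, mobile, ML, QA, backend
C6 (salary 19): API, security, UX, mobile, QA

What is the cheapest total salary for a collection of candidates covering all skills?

13

C1, C3 cover every skill at salary 2 + 11 = 13.
Any cover uses at least 2 candidates; among all covering selections none totals below 13.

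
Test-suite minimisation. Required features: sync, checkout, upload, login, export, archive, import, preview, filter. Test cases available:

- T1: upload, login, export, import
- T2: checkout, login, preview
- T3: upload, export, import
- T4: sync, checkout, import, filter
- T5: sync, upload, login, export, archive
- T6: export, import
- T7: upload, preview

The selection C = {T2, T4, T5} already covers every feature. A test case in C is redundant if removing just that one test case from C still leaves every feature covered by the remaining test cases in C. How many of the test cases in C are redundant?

0

Drop T2: preview uncovered — not redundant.
Drop T4: import, filter uncovered — not redundant.
Drop T5: upload, export, archive uncovered — not redundant.
None of the test cases in C is redundant.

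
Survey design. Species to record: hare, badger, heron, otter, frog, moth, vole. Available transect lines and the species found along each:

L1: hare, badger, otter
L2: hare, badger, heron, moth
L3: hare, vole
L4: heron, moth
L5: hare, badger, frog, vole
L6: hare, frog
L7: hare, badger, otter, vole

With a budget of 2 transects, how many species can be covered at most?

6

Choosing L2, L5 covers {hare, badger, heron, frog, moth, vole} — 6 species.
No choice of 2 transects does better; here otter is left uncovered.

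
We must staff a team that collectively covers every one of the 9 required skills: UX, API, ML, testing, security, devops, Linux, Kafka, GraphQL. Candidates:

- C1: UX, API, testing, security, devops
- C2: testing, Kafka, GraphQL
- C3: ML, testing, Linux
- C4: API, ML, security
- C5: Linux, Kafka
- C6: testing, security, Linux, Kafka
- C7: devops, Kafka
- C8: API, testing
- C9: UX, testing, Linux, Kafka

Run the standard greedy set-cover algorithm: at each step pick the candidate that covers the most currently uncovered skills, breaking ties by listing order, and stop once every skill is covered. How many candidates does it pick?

3

Pick 1: C1 covers 5 new skills (UX, API, testing, security, devops).
Pick 2: C2 covers 2 new skills (Kafka, GraphQL).
Pick 3: C3 covers 2 new skills (ML, Linux).
Greedy uses 3 candidates.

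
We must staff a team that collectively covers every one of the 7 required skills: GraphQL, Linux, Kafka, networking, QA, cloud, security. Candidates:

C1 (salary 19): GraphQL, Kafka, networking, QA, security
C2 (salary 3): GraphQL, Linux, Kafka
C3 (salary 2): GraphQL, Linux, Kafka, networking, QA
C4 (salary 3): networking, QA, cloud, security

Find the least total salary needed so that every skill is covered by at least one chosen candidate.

5

C3, C4 cover every skill at salary 2 + 3 = 5.
Any cover uses at least 2 candidates; among all covering selections none totals below 5.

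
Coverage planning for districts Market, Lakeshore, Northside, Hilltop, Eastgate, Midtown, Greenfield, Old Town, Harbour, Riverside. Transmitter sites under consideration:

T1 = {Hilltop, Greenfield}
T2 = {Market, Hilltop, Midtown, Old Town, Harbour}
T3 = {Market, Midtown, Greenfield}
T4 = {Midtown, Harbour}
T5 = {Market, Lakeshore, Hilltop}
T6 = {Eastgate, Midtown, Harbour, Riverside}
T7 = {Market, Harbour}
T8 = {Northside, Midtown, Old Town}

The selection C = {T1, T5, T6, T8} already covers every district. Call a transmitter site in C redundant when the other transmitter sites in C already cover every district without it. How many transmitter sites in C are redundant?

Drop T1: Greenfield uncovered — not redundant.
Drop T5: Market, Lakeshore uncovered — not redundant.
Drop T6: Eastgate, Harbour, Riverside uncovered — not redundant.
Drop T8: Northside, Old Town uncovered — not redundant.
None of the transmitter sites in C is redundant.

0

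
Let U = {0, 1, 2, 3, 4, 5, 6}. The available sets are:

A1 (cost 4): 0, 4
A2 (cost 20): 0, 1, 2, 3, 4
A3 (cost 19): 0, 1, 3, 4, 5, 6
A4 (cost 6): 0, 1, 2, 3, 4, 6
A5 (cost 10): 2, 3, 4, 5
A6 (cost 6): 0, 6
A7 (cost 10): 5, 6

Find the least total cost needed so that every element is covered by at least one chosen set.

A4, A5 cover every element at cost 6 + 10 = 16.
Any cover uses at least 2 sets; among all covering selections none totals below 16.

16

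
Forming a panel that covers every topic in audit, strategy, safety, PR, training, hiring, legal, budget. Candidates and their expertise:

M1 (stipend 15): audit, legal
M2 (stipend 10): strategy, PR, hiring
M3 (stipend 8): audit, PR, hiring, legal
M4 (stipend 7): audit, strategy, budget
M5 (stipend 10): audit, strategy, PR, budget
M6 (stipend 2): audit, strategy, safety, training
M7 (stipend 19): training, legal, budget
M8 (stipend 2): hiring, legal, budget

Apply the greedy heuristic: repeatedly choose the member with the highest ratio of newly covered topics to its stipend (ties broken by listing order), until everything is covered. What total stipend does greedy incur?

12

Pick 1: M6 adds 4 new (audit, strategy, safety, training) at stipend 2 (ratio 4/2).
Pick 2: M8 adds 3 new (hiring, legal, budget) at stipend 2 (ratio 3/2).
Pick 3: M3 adds 1 new (PR) at stipend 8 (ratio 1/8).
Greedy total stipend: 2 + 2 + 8 = 12.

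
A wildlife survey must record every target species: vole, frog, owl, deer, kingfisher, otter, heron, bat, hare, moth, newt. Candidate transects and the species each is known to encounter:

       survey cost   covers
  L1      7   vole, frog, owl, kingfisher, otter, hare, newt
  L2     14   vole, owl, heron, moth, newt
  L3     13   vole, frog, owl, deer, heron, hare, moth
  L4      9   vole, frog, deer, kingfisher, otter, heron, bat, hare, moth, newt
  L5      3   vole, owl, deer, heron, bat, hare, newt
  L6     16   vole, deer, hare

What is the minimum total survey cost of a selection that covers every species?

L4, L5 cover every species at survey cost 9 + 3 = 12.
Any cover uses at least 2 transects; among all covering selections none totals below 12.

12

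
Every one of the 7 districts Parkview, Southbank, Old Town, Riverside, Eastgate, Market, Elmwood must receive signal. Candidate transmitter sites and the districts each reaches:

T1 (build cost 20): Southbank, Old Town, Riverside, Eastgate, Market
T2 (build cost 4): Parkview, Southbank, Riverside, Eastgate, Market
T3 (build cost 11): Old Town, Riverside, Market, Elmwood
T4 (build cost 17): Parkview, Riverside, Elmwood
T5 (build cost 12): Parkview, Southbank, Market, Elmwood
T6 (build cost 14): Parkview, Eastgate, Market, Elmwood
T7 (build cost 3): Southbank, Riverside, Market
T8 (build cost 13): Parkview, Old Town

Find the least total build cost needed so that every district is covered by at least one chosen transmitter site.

15

T2, T3 cover every district at build cost 4 + 11 = 15.
Any cover uses at least 2 transmitter sites; among all covering selections none totals below 15.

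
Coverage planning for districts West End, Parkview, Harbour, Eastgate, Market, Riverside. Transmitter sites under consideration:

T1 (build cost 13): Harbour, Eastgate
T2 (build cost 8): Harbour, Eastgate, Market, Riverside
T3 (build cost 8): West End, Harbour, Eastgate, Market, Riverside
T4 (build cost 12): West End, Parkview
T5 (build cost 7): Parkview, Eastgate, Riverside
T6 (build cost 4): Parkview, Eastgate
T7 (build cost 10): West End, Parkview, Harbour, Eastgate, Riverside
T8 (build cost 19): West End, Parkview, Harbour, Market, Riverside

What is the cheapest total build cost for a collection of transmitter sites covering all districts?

12

T3, T6 cover every district at build cost 8 + 4 = 12.
Any cover uses at least 2 transmitter sites; among all covering selections none totals below 12.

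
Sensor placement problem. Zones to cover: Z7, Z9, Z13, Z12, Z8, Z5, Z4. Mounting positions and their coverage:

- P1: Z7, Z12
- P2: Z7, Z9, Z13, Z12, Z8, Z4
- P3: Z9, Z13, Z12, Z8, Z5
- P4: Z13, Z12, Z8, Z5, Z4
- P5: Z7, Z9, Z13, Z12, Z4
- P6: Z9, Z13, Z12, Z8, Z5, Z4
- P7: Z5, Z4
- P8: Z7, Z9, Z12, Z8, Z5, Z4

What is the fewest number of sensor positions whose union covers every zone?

P1, P6 together cover {Z7, Z9, Z13, Z12, Z8, Z5, Z4} — every zone.
No single sensor position contains all 7 zones, so 2 is optimal.

2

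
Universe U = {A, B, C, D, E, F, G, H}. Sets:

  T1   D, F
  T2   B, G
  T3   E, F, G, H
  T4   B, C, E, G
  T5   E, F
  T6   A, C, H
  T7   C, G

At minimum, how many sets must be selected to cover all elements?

3

T1, T4, T6 together cover {A, B, C, D, E, F, G, H} — every element.
No 2 of the 7 sets cover everything (all 21 pairs fall short), so 3 is minimum.
Greedy (largest uncovered first) would take T3, T4, T1, T6 — 4 sets — but 3 suffice.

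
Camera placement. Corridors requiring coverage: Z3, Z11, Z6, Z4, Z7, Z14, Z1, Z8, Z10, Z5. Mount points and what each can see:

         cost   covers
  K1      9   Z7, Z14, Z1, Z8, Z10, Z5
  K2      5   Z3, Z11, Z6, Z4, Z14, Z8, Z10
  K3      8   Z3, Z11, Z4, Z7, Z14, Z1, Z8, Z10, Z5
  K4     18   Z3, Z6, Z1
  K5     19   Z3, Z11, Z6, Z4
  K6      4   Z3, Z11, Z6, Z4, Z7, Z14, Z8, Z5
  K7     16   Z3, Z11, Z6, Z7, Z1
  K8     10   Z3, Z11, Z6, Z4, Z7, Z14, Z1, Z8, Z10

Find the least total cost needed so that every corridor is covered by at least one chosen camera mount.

12

K3, K6 cover every corridor at cost 8 + 4 = 12.
Any cover uses at least 2 camera mounts; among all covering selections none totals below 12.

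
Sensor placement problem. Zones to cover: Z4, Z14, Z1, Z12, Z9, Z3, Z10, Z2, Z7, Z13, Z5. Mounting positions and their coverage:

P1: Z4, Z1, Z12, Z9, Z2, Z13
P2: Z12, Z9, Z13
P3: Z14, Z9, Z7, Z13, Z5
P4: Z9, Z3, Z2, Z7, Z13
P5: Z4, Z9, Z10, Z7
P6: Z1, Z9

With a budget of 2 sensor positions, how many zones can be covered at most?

Choosing P1, P3 covers {Z4, Z14, Z1, Z12, Z9, Z2, Z7, Z13, Z5} — 9 zones.
No choice of 2 sensor positions does better; here Z3, Z10 are left uncovered.

9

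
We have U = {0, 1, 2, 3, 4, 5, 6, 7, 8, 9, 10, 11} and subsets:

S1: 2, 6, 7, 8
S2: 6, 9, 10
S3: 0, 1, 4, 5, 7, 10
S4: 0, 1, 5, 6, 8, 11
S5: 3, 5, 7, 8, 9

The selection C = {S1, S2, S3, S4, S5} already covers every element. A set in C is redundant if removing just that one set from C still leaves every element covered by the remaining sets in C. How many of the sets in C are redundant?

Drop S1: 2 uncovered — not redundant.
Drop S2: the rest still cover every element — redundant.
Drop S3: 4 uncovered — not redundant.
Drop S4: 11 uncovered — not redundant.
Drop S5: 3 uncovered — not redundant.
1 redundant: S2.

1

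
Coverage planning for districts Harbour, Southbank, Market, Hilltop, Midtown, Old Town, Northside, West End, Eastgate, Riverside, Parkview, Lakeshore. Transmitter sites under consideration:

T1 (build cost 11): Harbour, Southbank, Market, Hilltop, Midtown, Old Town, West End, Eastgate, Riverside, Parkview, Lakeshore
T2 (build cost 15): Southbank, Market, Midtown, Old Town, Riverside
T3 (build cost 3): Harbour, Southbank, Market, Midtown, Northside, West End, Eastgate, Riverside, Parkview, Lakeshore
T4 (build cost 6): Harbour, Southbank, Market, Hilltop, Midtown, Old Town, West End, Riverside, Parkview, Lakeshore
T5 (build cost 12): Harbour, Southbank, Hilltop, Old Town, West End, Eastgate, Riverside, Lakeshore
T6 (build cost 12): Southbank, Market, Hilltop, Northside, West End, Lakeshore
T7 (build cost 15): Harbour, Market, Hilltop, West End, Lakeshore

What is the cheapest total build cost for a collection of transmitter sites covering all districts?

T3, T4 cover every district at build cost 3 + 6 = 9.
Any cover uses at least 2 transmitter sites; among all covering selections none totals below 9.

9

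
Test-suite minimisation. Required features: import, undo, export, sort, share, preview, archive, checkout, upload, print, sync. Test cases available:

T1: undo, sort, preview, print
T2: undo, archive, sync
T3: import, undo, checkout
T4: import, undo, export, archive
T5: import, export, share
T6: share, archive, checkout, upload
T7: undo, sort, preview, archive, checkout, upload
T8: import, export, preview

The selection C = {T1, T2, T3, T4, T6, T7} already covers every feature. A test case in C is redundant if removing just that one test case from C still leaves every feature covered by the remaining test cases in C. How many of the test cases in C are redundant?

2

Drop T1: print uncovered — not redundant.
Drop T2: sync uncovered — not redundant.
Drop T3: the rest still cover every feature — redundant.
Drop T4: export uncovered — not redundant.
Drop T6: share uncovered — not redundant.
Drop T7: the rest still cover every feature — redundant.
2 redundant: T3, T7.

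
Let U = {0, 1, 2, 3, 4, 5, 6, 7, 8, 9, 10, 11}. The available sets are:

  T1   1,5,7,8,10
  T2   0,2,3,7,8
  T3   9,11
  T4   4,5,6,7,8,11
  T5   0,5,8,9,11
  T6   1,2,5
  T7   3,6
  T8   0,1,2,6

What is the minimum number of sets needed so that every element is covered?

4

T1, T2, T3, T4 together cover {0, 1, 2, 3, 4, 5, 6, 7, 8, 9, 10, 11} — every element.
No 3 of the 8 sets cover everything (all 56 triples fall short), so 4 is minimum.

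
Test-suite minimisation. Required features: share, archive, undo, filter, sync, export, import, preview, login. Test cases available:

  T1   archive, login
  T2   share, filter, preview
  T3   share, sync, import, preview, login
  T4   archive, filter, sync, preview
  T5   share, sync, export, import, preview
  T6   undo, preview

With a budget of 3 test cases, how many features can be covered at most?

8

Choosing T1, T2, T5 covers {share, archive, filter, sync, export, import, preview, login} — 8 features.
No choice of 3 test cases does better; here undo is left uncovered.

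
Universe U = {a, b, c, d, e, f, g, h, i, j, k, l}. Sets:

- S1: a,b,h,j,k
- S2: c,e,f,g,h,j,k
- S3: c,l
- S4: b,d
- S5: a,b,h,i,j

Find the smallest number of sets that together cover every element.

S2, S3, S4, S5 together cover {a, b, c, d, e, f, g, h, i, j, k, l} — every element.
No 3 of the 5 sets cover everything (all 10 triples fall short), so 4 is minimum.

4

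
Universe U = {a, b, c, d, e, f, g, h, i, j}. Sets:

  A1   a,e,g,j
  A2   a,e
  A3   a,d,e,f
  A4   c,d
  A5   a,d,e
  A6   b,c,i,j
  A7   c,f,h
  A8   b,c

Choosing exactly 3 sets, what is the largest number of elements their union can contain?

Choosing A1, A3, A6 covers {a, b, c, d, e, f, g, i, j} — 9 elements.
No choice of 3 sets does better; here h is left uncovered.

9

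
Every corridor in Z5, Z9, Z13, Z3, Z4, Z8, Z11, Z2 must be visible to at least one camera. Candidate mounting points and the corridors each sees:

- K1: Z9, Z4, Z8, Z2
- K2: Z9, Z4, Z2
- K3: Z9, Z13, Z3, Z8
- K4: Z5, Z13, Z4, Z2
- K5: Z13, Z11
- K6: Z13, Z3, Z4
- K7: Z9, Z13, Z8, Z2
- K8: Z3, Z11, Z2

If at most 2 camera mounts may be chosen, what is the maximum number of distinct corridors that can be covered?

7

Choosing K3, K4 covers {Z5, Z9, Z13, Z3, Z4, Z8, Z2} — 7 corridors.
No choice of 2 camera mounts does better; here Z11 is left uncovered.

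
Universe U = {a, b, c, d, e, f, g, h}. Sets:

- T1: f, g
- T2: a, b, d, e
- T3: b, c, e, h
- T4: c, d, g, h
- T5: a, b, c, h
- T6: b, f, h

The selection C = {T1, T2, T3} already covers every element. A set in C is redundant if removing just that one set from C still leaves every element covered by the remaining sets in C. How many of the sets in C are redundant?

0

Drop T1: f, g uncovered — not redundant.
Drop T2: a, d uncovered — not redundant.
Drop T3: c, h uncovered — not redundant.
None of the sets in C is redundant.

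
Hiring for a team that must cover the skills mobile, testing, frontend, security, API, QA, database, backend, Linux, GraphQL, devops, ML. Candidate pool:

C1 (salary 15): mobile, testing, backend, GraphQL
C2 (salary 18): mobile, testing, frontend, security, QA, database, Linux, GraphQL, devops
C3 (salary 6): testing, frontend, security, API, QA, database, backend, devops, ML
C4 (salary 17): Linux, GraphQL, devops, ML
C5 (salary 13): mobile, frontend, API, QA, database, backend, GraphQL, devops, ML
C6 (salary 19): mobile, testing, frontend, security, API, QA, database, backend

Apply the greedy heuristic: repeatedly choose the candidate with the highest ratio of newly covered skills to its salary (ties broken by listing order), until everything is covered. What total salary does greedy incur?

Pick 1: C3 adds 9 new (testing, frontend, security, API, QA, database, backend, devops, ML) at salary 6 (ratio 9/6).
Pick 2: C2 adds 3 new (mobile, Linux, GraphQL) at salary 18 (ratio 3/18).
Greedy total salary: 6 + 18 = 24.

24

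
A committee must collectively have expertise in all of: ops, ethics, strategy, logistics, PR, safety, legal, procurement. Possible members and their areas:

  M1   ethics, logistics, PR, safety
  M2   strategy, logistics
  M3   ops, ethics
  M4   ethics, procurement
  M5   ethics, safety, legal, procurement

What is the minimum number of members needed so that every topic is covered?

M1, M2, M3, M5 together cover {ops, ethics, strategy, logistics, PR, safety, legal, procurement} — every topic.
No 3 of the 5 members cover everything (all 10 triples fall short), so 4 is minimum.

4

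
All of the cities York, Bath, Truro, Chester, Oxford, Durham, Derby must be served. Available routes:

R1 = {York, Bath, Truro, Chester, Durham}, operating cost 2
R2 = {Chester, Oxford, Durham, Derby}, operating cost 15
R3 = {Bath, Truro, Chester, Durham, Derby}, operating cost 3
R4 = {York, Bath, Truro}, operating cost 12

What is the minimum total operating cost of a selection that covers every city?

17

R1, R2 cover every city at operating cost 2 + 15 = 17.
Any cover uses at least 2 routes; among all covering selections none totals below 17.
Greedy by coverage-per-operating cost would pick R1, R3, R2 for 20 — worse than the optimum 17.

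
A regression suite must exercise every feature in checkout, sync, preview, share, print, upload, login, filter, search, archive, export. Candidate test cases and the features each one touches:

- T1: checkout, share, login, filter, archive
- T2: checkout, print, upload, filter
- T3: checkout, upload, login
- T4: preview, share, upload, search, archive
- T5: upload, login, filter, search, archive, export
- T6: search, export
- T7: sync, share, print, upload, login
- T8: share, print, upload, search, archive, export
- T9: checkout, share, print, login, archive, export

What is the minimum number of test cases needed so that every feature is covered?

T1, T4, T5, T7 together cover {checkout, sync, preview, share, print, upload, login, filter, search, archive, export} — every feature.
No 3 of the 9 test cases cover everything (all 84 triples fall short), so 4 is minimum.

4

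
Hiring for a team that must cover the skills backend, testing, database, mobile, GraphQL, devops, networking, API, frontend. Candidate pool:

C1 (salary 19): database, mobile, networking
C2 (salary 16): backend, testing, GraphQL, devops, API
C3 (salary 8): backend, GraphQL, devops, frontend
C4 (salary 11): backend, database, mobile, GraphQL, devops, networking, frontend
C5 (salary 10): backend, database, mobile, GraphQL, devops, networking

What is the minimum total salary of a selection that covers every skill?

27

C2, C4 cover every skill at salary 16 + 11 = 27.
Any cover uses at least 2 candidates; among all covering selections none totals below 27.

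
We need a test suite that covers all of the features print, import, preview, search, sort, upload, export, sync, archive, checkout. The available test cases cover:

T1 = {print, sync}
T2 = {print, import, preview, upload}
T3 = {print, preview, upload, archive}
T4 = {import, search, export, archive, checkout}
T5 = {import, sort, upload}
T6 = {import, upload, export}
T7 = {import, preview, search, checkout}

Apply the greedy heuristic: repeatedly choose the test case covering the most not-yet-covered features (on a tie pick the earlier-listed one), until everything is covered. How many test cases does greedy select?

4

Pick 1: T4 covers 5 new features (import, search, export, archive, checkout).
Pick 2: T2 covers 3 new features (print, preview, upload).
Pick 3: T1 covers 1 new features (sync).
Pick 4: T5 covers 1 new features (sort).
Greedy uses 4 test cases.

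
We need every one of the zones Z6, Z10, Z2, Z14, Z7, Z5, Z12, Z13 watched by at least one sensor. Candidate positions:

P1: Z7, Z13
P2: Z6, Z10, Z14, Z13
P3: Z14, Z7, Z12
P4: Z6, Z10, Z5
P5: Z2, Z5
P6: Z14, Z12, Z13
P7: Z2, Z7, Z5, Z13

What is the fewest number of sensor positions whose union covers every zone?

3

P2, P3, P5 together cover {Z6, Z10, Z2, Z14, Z7, Z5, Z12, Z13} — every zone.
No 2 of the 7 sensor positions cover everything (all 21 pairs fall short), so 3 is minimum.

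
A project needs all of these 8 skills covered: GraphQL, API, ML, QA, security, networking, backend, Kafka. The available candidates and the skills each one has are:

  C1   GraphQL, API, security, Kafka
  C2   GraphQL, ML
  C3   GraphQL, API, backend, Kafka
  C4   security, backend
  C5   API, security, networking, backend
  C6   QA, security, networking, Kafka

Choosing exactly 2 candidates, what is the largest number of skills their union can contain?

Choosing C3, C6 covers {GraphQL, API, QA, security, networking, backend, Kafka} — 7 skills.
No choice of 2 candidates does better; here ML is left uncovered.

7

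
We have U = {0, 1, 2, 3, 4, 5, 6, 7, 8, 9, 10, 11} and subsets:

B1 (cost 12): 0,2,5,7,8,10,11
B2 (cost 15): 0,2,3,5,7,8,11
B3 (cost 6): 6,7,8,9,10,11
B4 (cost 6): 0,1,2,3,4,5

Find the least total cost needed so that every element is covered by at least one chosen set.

B3, B4 cover every element at cost 6 + 6 = 12.
Any cover uses at least 2 sets; among all covering selections none totals below 12.

12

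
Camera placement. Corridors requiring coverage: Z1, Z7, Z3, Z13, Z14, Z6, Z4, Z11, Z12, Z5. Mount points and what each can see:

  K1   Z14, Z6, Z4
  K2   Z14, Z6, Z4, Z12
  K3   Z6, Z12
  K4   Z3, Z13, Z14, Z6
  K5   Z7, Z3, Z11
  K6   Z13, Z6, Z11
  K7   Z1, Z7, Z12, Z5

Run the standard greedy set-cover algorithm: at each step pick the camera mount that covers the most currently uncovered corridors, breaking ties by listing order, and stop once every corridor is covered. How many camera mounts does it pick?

Pick 1: K2 covers 4 new corridors (Z14, Z6, Z4, Z12).
Pick 2: K5 covers 3 new corridors (Z7, Z3, Z11).
Pick 3: K7 covers 2 new corridors (Z1, Z5).
Pick 4: K4 covers 1 new corridors (Z13).
Greedy uses 4 camera mounts.

4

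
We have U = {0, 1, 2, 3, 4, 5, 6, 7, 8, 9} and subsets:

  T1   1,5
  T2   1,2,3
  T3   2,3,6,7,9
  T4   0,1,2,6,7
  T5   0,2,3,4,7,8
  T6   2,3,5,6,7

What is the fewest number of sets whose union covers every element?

T1, T3, T5 together cover {0, 1, 2, 3, 4, 5, 6, 7, 8, 9} — every element.
No 2 of the 6 sets cover everything (all 15 pairs fall short), so 3 is minimum.

3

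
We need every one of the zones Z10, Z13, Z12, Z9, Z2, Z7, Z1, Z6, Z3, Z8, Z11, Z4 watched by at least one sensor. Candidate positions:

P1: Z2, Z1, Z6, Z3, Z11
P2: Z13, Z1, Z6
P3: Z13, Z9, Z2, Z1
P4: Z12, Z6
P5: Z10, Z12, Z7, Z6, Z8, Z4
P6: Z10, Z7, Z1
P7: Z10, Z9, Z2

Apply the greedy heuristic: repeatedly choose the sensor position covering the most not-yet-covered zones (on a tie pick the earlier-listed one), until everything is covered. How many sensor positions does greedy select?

Pick 1: P5 covers 6 new zones (Z10, Z12, Z7, Z6, Z8, Z4).
Pick 2: P1 covers 4 new zones (Z2, Z1, Z3, Z11).
Pick 3: P3 covers 2 new zones (Z13, Z9).
Greedy uses 3 sensor positions.

3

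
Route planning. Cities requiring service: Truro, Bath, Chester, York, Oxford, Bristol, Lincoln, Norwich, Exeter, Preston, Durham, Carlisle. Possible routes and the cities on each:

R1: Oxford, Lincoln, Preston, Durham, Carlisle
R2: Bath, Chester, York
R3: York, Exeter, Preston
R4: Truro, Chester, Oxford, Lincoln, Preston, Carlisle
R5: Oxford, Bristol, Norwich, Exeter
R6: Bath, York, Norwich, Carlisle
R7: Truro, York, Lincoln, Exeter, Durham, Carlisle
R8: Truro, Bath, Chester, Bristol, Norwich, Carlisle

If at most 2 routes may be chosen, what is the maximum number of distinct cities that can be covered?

Choosing R1, R8 covers {Truro, Bath, Chester, Oxford, Bristol, Lincoln, Norwich, Preston, Durham, Carlisle} — 10 cities.
No choice of 2 routes does better; here York, Exeter are left uncovered.

10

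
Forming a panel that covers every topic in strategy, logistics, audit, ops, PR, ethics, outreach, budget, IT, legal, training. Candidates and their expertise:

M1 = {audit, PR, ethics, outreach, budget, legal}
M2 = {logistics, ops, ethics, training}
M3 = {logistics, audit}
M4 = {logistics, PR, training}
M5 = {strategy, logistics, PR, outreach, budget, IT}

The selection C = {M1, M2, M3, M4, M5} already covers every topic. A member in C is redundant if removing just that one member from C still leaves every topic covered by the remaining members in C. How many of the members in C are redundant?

2

Drop M1: legal uncovered — not redundant.
Drop M2: ops uncovered — not redundant.
Drop M3: the rest still cover every topic — redundant.
Drop M4: the rest still cover every topic — redundant.
Drop M5: strategy, IT uncovered — not redundant.
2 redundant: M3, M4.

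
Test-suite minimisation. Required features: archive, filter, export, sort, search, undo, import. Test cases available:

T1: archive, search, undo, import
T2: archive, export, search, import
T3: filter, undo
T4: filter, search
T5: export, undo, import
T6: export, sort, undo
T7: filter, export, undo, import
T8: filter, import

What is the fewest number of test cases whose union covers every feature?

3

T1, T3, T6 together cover {archive, filter, export, sort, search, undo, import} — every feature.
No 2 of the 8 test cases cover everything (all 28 pairs fall short), so 3 is minimum.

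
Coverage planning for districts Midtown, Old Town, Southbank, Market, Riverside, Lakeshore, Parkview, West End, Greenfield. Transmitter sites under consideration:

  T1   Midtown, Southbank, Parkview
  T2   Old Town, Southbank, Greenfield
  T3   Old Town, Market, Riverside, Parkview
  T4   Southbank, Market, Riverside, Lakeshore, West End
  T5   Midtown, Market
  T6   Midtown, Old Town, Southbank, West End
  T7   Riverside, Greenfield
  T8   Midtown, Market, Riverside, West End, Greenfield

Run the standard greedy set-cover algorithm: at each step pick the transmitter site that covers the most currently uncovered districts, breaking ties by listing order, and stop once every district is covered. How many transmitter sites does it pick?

Pick 1: T4 covers 5 new districts (Southbank, Market, Riverside, Lakeshore, West End).
Pick 2: T1 covers 2 new districts (Midtown, Parkview).
Pick 3: T2 covers 2 new districts (Old Town, Greenfield).
Greedy uses 3 transmitter sites.

3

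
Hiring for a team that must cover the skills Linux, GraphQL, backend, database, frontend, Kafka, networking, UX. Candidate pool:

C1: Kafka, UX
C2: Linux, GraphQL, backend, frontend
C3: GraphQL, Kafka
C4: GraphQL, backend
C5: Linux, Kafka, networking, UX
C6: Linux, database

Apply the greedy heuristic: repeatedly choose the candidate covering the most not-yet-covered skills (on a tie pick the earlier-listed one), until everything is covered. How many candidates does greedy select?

3

Pick 1: C2 covers 4 new skills (Linux, GraphQL, backend, frontend).
Pick 2: C5 covers 3 new skills (Kafka, networking, UX).
Pick 3: C6 covers 1 new skills (database).
Greedy uses 3 candidates.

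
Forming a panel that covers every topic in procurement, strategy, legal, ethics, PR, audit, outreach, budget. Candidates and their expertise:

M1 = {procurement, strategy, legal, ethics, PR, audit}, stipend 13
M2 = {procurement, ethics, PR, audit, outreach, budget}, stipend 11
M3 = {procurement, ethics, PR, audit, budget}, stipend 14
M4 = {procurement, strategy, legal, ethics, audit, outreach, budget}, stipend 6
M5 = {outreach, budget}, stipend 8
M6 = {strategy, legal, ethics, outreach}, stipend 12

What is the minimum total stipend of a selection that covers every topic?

17

M2, M4 cover every topic at stipend 11 + 6 = 17.
Any cover uses at least 2 members; among all covering selections none totals below 17.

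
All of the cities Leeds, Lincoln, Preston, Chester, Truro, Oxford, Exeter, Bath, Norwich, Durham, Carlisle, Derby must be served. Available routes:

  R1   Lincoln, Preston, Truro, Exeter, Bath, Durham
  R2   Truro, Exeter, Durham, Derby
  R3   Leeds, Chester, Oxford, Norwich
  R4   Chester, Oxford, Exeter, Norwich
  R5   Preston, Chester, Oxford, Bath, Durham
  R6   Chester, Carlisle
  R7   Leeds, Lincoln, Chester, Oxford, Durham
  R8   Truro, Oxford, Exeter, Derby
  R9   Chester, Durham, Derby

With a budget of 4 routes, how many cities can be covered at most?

Choosing R1, R2, R3, R6 covers {Leeds, Lincoln, Preston, Chester, Truro, Oxford, Exeter, Bath, Norwich, Durham, Carlisle, Derby} — 12 cities.
That is all 12 cities.

12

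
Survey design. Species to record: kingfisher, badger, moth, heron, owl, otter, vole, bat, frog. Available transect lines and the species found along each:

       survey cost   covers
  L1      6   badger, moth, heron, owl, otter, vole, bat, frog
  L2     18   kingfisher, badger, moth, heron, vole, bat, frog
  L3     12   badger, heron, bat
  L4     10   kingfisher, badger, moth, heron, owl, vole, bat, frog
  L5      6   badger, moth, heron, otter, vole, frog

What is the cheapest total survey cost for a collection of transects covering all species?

16

L1, L4 cover every species at survey cost 6 + 10 = 16.
Any cover uses at least 2 transects; among all covering selections none totals below 16.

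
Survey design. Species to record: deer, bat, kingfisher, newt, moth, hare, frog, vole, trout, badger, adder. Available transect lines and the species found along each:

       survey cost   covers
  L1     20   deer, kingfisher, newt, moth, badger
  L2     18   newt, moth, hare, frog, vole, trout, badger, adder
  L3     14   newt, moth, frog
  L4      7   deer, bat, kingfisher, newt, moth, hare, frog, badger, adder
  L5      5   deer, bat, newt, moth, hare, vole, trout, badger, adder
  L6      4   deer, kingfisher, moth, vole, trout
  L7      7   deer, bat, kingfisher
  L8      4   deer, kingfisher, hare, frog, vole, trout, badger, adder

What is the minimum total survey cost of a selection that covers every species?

9

L5, L8 cover every species at survey cost 5 + 4 = 9.
Any cover uses at least 2 transects; among all covering selections none totals below 9.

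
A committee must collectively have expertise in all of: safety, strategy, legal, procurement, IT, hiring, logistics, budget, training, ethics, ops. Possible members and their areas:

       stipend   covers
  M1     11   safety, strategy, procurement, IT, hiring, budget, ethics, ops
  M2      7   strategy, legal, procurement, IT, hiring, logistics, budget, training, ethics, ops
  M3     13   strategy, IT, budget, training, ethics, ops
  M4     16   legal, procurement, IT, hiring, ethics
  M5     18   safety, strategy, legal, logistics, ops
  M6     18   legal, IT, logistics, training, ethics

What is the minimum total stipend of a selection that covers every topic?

18

M1, M2 cover every topic at stipend 11 + 7 = 18.
Any cover uses at least 2 members; among all covering selections none totals below 18.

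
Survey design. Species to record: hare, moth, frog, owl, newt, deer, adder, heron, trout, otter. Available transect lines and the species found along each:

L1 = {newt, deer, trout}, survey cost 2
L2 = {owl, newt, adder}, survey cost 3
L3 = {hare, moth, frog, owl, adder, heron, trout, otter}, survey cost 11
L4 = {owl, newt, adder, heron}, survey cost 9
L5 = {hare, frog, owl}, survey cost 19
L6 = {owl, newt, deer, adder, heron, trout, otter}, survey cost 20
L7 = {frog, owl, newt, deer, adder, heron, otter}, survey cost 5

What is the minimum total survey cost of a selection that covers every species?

13

L1, L3 cover every species at survey cost 2 + 11 = 13.
Any cover uses at least 2 transects; among all covering selections none totals below 13.
Greedy by coverage-per-survey cost would pick L1, L7, L3 for 18 — worse than the optimum 13.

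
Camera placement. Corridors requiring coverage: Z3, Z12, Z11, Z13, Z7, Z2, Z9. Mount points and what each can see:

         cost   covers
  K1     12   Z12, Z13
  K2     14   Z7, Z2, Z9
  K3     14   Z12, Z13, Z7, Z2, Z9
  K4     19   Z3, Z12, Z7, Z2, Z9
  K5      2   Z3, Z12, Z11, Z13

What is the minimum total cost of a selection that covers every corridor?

16

K2, K5 cover every corridor at cost 14 + 2 = 16.
Any cover uses at least 2 camera mounts; among all covering selections none totals below 16.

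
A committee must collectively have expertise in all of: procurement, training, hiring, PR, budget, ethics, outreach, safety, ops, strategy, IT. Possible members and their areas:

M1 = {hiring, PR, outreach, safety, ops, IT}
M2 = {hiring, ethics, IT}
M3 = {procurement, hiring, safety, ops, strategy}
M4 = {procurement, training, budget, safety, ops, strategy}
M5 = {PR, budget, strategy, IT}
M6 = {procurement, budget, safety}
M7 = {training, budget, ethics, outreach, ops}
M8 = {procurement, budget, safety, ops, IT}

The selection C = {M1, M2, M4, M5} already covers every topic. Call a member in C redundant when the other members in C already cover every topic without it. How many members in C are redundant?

Drop M1: outreach uncovered — not redundant.
Drop M2: ethics uncovered — not redundant.
Drop M4: procurement, training uncovered — not redundant.
Drop M5: the rest still cover every topic — redundant.
1 redundant: M5.

1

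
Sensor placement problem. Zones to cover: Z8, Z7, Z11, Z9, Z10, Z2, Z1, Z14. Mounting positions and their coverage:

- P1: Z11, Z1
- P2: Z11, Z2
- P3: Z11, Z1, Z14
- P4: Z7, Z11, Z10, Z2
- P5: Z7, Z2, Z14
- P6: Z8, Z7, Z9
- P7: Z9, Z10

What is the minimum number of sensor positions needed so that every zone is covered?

P3, P4, P6 together cover {Z8, Z7, Z11, Z9, Z10, Z2, Z1, Z14} — every zone.
No 2 of the 7 sensor positions cover everything (all 21 pairs fall short), so 3 is minimum.

3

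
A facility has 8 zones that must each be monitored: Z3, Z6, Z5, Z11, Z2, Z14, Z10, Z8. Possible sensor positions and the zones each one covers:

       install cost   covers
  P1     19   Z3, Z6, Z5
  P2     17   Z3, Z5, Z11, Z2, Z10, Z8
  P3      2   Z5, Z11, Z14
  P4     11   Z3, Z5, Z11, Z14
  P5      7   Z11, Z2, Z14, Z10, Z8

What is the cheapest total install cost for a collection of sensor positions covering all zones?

26

P1, P5 cover every zone at install cost 19 + 7 = 26.
Any cover uses at least 2 sensor positions; among all covering selections none totals below 26.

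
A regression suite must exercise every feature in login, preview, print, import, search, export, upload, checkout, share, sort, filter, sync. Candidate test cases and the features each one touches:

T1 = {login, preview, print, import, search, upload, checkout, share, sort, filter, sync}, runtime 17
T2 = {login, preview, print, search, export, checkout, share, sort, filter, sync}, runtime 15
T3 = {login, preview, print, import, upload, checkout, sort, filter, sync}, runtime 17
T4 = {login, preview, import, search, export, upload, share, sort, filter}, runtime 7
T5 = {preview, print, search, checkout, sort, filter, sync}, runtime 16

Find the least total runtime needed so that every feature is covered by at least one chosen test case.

T2, T4 cover every feature at runtime 15 + 7 = 22.
Any cover uses at least 2 test cases; among all covering selections none totals below 22.

22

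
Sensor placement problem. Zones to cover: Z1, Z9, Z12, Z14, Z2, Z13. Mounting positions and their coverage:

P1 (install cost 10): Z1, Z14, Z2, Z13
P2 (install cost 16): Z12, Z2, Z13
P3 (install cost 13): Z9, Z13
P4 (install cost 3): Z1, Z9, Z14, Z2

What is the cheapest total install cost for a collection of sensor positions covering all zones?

19

P2, P4 cover every zone at install cost 16 + 3 = 19.
Any cover uses at least 2 sensor positions; among all covering selections none totals below 19.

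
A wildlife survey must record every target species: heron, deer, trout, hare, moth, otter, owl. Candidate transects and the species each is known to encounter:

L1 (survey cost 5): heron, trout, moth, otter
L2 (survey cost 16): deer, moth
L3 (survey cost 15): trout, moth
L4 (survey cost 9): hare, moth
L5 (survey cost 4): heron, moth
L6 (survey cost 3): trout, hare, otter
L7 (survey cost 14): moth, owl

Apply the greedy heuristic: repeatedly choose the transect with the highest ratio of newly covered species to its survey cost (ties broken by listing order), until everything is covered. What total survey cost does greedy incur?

37

Pick 1: L6 adds 3 new (trout, hare, otter) at survey cost 3 (ratio 3/3).
Pick 2: L5 adds 2 new (heron, moth) at survey cost 4 (ratio 2/4).
Pick 3: L7 adds 1 new (owl) at survey cost 14 (ratio 1/14).
Pick 4: L2 adds 1 new (deer) at survey cost 16 (ratio 1/16).
Greedy total survey cost: 3 + 4 + 14 + 16 = 37.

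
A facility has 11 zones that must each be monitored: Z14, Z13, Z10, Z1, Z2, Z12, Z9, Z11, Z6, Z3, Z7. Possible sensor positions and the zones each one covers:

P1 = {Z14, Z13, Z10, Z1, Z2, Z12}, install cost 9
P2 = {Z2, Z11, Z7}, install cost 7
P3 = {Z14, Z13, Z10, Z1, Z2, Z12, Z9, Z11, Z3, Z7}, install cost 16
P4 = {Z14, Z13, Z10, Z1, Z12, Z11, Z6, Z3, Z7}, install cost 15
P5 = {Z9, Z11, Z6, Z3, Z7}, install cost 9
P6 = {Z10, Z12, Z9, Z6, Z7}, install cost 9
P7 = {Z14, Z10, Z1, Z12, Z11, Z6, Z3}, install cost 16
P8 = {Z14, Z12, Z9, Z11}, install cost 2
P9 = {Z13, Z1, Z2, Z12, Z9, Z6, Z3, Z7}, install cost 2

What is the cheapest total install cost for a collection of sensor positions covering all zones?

13

P1, P8, P9 cover every zone at install cost 9 + 2 + 2 = 13.
Any cover uses at least 2 sensor positions; among all covering selections none totals below 13.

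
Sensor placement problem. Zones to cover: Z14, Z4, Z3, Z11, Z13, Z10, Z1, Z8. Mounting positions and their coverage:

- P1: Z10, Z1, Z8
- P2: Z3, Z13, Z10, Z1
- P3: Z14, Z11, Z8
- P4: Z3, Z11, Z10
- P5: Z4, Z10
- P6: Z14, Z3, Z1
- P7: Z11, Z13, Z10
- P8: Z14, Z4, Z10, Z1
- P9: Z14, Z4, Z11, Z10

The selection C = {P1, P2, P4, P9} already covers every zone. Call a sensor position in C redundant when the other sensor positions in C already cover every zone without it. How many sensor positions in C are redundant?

Drop P1: Z8 uncovered — not redundant.
Drop P2: Z13 uncovered — not redundant.
Drop P4: the rest still cover every zone — redundant.
Drop P9: Z14, Z4 uncovered — not redundant.
1 redundant: P4.

1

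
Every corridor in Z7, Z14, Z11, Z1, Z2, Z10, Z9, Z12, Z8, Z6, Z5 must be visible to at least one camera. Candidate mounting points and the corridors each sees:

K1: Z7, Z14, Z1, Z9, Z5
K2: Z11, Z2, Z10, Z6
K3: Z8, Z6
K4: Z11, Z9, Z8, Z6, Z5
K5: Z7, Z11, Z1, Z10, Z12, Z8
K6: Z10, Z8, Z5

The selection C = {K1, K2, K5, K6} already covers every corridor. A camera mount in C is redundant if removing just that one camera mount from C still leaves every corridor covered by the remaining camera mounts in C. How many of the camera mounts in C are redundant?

Drop K1: Z14, Z9 uncovered — not redundant.
Drop K2: Z2, Z6 uncovered — not redundant.
Drop K5: Z12 uncovered — not redundant.
Drop K6: the rest still cover every corridor — redundant.
1 redundant: K6.

1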